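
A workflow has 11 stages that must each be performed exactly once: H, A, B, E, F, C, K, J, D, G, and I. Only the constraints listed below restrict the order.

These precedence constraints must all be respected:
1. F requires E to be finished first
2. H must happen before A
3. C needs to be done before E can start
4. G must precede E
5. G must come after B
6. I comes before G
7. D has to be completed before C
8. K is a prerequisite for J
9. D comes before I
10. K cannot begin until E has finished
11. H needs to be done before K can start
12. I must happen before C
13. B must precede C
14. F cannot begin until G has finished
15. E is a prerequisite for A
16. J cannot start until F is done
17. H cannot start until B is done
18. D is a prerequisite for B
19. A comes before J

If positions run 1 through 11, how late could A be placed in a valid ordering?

The only stage forced after A (directly or by a chain) is J.
So at least 1 stage follows A, putting A no later than position 10. That position is achievable by scheduling everything else first.

10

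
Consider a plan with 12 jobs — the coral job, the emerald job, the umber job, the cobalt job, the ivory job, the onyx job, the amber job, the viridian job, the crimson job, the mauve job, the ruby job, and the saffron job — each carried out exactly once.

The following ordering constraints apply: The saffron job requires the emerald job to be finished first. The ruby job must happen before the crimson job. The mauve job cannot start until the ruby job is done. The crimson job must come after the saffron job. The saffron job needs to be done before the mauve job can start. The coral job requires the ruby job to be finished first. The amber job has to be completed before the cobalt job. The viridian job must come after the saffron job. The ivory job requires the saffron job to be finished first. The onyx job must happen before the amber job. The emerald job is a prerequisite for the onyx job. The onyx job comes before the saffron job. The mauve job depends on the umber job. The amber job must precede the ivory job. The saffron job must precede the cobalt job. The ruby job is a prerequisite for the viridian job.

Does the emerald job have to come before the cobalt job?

Chaining the stated constraints: the emerald job → the saffron job → the cobalt job.
So the emerald job must precede the cobalt job in any valid ordering.

Yes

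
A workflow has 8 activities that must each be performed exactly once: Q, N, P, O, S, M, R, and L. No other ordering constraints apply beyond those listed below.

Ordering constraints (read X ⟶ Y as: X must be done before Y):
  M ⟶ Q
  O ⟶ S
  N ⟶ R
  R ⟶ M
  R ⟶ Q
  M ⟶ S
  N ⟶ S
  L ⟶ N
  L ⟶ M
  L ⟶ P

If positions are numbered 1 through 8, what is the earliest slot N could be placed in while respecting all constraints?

2

The only activity forced before N (directly or transitively) is L.
So at minimum 1 activity comes before N, putting N no earlier than position 2. That position is achievable by scheduling exactly that predecessor first.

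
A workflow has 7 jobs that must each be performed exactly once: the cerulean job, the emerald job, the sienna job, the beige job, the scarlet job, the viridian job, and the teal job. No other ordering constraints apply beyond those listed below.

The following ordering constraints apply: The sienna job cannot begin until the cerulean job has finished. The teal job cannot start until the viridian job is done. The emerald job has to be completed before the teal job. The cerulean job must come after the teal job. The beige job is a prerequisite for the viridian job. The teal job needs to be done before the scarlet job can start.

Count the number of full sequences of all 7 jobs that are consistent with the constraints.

9

The jobs with no prerequisites are the emerald job, the beige job; any of them can be placed first.
Counting all ways to extend the partial order to a total order gives 9.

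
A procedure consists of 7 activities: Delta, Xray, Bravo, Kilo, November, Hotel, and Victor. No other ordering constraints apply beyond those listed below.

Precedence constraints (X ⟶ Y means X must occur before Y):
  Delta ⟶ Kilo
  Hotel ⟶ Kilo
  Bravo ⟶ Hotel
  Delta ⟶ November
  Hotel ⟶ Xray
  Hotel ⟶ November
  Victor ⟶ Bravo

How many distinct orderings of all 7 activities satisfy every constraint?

26

2 activities have no prerequisites (Delta, Victor), so any of them could come first.
Systematically extending each partial ordering one activity at a time and counting, there are 26 complete orderings.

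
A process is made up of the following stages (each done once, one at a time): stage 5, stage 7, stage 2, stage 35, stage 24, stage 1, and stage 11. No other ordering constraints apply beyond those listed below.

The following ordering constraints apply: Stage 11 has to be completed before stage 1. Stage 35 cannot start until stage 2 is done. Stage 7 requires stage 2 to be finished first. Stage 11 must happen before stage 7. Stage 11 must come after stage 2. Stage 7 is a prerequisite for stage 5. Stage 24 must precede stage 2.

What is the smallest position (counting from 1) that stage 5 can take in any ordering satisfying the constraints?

Every stage that must precede stage 5 has to come before it. Tracing all chains that end at stage 5, those stages are: stage 7, stage 2, stage 24, stage 11 — 4 in total.
With 4 mandatory predecessors, the earliest stage 5 can sit is position 4+1 = 5, and placing just those 4 first achieves it.

5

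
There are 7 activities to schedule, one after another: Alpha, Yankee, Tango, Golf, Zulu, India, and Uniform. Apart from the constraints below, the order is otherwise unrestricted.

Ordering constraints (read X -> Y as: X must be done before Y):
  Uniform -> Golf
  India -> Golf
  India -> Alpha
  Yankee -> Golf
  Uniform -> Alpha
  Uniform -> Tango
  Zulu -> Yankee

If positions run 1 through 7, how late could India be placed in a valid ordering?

5

Following every chain forward from India, the activities that must come later are Alpha, Golf — 2 of them.
With 2 mandatory successors out of 7 activities total, the latest slot for India is 7−2 = 5, and it's reachable by doing all non-successors before India.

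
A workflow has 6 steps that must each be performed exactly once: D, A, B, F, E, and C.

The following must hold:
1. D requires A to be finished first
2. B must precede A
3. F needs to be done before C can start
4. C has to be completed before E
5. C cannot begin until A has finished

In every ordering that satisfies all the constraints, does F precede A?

No chain of constraints connects F to A in either direction.
There exist valid orderings with A before F, so F is not required to come first.

No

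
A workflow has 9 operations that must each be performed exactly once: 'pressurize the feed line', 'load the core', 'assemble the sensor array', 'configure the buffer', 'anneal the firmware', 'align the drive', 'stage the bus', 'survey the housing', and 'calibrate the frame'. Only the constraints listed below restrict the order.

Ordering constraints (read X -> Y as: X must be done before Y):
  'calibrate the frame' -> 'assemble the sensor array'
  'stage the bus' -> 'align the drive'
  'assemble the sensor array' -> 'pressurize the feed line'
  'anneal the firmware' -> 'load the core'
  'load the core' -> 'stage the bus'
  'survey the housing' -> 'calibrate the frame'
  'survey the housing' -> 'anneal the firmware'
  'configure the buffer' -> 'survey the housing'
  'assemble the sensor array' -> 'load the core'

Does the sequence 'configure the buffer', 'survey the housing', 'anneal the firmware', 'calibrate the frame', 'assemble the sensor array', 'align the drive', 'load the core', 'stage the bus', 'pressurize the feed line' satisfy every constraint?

No

Here 'stage the bus' comes after 'align the drive'.
Since 'stage the bus' is required before 'align the drive', the ordering is invalid.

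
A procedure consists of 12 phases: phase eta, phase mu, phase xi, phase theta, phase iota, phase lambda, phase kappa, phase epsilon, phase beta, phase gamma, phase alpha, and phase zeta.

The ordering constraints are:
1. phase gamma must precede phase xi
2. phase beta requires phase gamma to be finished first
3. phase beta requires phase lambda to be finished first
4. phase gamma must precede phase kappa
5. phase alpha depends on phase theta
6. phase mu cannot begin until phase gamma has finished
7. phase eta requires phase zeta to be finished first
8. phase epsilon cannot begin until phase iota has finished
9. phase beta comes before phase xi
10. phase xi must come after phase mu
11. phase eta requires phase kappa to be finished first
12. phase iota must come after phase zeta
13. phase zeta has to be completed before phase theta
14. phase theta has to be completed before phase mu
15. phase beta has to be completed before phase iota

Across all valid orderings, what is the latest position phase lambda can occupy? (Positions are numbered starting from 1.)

8

The phases that are forced after phase lambda, directly or by a chain of constraints, are phase xi, phase iota, phase epsilon, phase beta. That's 4 phases.
So at least 4 phases follow phase lambda, putting phase lambda no later than position 8. That position is achievable by scheduling everything else first.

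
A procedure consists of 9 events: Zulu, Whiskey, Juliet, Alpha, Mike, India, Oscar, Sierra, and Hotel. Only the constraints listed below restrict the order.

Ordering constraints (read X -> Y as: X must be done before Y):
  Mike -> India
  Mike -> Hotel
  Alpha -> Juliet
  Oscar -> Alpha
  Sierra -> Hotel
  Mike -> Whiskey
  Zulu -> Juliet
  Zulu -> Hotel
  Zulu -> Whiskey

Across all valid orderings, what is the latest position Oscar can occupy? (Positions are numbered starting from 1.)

7

Every event that must follow Oscar has to come after it. Tracing all chains starting from Oscar, those events are: Juliet, Alpha — 2 in total.
With 2 mandatory successors out of 9 events total, the latest slot for Oscar is 9−2 = 7, and it's reachable by doing all non-successors before Oscar.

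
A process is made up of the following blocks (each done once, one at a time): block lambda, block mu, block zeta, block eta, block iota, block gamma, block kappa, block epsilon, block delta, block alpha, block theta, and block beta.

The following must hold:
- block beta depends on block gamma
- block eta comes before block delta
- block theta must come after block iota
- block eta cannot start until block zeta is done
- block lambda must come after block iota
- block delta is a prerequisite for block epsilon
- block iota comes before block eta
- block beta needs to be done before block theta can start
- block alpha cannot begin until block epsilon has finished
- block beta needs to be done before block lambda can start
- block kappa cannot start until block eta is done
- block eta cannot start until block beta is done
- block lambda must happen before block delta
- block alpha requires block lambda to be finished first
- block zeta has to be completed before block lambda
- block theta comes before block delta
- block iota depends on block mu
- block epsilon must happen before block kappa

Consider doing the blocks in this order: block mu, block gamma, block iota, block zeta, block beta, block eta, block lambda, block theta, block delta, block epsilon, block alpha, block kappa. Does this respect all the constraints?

Every stated constraint is respected: block eta sits at position 6, ahead of block kappa at position 12, and each of the other listed pairs likewise has the predecessor earlier in the sequence.

Yes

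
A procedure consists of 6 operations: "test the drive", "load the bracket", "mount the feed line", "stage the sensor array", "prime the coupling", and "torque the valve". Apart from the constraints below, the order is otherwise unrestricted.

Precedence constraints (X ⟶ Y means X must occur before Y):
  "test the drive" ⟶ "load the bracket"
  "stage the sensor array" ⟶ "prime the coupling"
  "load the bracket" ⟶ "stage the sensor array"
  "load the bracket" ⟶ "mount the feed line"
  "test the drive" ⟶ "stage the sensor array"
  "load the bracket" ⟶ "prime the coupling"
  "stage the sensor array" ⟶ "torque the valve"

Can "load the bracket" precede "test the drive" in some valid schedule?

No

The constraints give a chain "test the drive" → "load the bracket", which forces "test the drive" before "load the bracket".
So no valid ordering can have "load the bracket" before "test the drive".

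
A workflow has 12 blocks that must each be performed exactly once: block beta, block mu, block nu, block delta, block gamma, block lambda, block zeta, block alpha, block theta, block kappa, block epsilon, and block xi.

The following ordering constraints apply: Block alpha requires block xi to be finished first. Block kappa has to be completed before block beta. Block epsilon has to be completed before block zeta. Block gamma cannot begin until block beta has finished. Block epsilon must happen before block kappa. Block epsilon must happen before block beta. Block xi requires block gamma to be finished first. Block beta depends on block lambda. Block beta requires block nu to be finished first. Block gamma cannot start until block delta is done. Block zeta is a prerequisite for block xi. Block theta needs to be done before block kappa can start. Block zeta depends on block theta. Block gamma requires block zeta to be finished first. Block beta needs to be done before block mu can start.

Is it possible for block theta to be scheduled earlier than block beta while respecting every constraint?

Every valid ordering already has block theta before block beta (the constraints require it), so in particular at least one does.

Yes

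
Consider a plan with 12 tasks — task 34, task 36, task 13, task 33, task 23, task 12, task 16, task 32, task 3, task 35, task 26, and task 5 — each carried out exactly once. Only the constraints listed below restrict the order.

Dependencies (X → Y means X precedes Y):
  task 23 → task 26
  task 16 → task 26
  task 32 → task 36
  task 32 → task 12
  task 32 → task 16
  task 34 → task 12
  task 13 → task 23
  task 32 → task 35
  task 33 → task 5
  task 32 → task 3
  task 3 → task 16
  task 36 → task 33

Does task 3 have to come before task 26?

There is a constraint chain task 3 → task 16 → task 26.
So task 3 must precede task 26 in any valid ordering.

Yes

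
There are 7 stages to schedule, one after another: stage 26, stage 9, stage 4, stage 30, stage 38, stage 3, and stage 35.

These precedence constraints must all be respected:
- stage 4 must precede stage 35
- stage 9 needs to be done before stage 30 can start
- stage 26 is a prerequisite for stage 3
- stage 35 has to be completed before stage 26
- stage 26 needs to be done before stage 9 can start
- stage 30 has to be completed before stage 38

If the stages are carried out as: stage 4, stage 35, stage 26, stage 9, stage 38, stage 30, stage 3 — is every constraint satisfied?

No

The sequence places stage 38 ahead of stage 30.
Since stage 30 is required before stage 38, the ordering is invalid.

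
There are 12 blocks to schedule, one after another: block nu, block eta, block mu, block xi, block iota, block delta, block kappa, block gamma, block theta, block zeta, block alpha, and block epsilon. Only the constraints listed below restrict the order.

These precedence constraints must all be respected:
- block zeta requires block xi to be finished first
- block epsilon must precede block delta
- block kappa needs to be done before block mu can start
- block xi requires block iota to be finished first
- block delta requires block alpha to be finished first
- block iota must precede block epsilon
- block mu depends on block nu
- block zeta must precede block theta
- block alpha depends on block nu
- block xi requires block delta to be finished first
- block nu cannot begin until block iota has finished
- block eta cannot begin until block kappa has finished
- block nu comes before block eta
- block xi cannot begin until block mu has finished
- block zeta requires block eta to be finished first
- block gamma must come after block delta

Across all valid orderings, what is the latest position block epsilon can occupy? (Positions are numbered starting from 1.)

Every block that must follow block epsilon has to come after it. Tracing all chains starting from block epsilon, those blocks are: block xi, block delta, block gamma, block theta, block zeta — 5 in total.
With 5 mandatory successors out of 12 blocks total, the latest slot for block epsilon is 12−5 = 7, and it's reachable by doing all non-successors before block epsilon.

7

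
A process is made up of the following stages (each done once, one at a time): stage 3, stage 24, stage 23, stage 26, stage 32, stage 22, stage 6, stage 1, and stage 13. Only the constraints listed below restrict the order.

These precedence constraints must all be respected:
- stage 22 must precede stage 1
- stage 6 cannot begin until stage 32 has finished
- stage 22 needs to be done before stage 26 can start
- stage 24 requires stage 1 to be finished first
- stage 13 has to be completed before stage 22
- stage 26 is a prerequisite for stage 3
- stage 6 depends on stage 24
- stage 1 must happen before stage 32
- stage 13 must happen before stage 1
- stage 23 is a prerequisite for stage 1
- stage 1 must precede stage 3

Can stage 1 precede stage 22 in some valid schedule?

Following stage 22 → stage 1, stage 22 must precede stage 1 in every valid ordering.
Hence stage 1 can never be scheduled before stage 22.

No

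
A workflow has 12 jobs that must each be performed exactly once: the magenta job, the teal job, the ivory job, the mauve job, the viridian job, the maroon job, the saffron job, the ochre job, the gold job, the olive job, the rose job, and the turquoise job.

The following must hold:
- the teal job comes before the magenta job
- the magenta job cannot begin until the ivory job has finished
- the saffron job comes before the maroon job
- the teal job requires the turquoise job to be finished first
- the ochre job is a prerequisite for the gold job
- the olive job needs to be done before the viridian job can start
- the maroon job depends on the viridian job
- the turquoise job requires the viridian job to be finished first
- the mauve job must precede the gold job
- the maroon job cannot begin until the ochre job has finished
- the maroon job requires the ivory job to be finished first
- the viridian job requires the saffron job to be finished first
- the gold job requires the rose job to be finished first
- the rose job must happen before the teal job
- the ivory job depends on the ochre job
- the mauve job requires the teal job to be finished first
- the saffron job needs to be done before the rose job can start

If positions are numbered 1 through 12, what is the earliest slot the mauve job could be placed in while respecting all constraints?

Every job that must precede the mauve job has to come before it. Tracing all chains that end at the mauve job, those jobs are: the teal job, the viridian job, the saffron job, the olive job, the rose job, the turquoise job — 6 in total.
So at minimum 6 jobs come before the mauve job, putting the mauve job no earlier than position 7. That position is achievable by scheduling exactly those predecessors first.

7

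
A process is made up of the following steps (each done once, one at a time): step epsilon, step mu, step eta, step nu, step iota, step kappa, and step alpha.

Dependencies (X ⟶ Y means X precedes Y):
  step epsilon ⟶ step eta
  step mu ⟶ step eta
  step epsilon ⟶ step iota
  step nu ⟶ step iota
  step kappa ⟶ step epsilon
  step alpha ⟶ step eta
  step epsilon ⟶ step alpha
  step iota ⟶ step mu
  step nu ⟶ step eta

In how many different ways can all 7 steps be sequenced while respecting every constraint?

The steps with no prerequisites are step nu, step kappa; any of them can be placed first.
Enumerating by repeatedly choosing an available step (one whose prerequisites are all placed) gives 10 distinct complete orderings.

10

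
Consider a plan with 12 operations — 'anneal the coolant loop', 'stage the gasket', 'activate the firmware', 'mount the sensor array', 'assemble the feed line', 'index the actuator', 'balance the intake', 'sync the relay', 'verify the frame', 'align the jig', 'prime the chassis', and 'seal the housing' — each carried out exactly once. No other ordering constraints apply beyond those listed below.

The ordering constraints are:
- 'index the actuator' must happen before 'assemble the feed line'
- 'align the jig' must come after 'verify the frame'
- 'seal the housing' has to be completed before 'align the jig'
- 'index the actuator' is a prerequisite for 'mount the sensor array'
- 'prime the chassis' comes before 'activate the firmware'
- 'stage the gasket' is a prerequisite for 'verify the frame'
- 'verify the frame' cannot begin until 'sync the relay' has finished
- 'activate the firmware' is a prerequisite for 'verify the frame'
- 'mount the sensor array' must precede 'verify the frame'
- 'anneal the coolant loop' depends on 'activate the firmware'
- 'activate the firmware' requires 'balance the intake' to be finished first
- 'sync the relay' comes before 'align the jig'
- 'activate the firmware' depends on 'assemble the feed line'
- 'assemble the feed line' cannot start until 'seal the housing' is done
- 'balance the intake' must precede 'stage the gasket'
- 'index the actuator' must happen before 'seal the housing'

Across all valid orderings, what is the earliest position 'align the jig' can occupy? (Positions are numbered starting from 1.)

11

The operations that are forced before 'align the jig', directly or transitively, are 'stage the gasket', 'activate the firmware', 'mount the sensor array', 'assemble the feed line', 'index the actuator', 'balance the intake', 'sync the relay', 'verify the frame', 'prime the chassis', 'seal the housing'. That's 10 operations.
So at minimum 10 operations come before 'align the jig', putting 'align the jig' no earlier than position 11. That position is achievable by scheduling exactly those predecessors first.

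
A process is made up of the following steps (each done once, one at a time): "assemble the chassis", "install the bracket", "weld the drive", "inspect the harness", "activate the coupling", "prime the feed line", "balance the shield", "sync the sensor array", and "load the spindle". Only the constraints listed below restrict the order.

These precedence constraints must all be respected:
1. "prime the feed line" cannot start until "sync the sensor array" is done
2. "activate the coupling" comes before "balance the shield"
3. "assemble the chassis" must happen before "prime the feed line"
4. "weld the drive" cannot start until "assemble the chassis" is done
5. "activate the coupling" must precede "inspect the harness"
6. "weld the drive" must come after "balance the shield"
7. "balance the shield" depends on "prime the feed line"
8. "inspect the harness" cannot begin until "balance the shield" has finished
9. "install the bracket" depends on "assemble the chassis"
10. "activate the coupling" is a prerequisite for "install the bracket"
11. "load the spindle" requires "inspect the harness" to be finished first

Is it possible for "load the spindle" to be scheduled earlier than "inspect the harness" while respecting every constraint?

The constraints give a chain "inspect the harness" → "load the spindle", which forces "inspect the harness" before "load the spindle".
So no valid ordering can have "load the spindle" before "inspect the harness".

No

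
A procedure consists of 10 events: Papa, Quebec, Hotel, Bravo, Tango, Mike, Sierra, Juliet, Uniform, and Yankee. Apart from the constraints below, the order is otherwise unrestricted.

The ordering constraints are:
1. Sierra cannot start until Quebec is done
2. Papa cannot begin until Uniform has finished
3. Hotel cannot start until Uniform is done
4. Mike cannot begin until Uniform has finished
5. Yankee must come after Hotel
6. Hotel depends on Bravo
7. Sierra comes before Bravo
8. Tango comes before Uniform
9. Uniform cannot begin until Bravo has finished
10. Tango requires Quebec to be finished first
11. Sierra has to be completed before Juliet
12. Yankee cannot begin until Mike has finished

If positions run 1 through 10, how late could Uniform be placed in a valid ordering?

6

Every event that must follow Uniform has to come after it. Tracing all chains starting from Uniform, those events are: Papa, Hotel, Mike, Yankee — 4 in total.
So at least 4 events follow Uniform, putting Uniform no later than position 6. That position is achievable by scheduling everything else first.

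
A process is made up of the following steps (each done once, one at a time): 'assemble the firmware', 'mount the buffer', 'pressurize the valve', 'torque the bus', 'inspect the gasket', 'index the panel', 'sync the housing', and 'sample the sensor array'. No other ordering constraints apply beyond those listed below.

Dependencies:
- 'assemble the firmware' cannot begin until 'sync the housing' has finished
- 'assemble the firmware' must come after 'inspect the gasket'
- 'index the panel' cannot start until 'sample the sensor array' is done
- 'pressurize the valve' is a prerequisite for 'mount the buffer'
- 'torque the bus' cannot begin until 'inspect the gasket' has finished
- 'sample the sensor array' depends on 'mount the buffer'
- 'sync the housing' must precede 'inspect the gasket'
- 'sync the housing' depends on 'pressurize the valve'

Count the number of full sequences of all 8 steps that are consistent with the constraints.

'pressurize the valve' is the only step with nothing required before it, so every ordering starts there.
Systematically extending each partial ordering one step at a time and counting, there are 70 complete orderings.

70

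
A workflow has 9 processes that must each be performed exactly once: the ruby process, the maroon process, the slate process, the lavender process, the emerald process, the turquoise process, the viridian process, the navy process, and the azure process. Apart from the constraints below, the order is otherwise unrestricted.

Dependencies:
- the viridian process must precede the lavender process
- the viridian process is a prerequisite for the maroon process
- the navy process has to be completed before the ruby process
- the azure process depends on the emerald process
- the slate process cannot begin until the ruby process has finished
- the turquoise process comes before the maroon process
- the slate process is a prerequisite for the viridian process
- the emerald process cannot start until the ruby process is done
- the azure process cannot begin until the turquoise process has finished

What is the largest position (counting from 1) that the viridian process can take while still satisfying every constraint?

7

Every process that must follow the viridian process has to come after it. Tracing all chains starting from the viridian process, those processes are: the maroon process, the lavender process — 2 in total.
So at least 2 processes follow the viridian process, putting the viridian process no later than position 7. That position is achievable by scheduling everything else first.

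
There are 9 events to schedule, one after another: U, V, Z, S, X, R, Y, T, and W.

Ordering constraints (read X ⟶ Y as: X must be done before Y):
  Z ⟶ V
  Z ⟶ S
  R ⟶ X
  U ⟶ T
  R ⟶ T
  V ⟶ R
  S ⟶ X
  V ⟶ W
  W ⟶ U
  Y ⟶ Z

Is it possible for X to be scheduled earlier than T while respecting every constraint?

Nothing in the constraints forces T before X — there is no chain from T to X.
So a valid ordering placing X earlier than T exists.

Yes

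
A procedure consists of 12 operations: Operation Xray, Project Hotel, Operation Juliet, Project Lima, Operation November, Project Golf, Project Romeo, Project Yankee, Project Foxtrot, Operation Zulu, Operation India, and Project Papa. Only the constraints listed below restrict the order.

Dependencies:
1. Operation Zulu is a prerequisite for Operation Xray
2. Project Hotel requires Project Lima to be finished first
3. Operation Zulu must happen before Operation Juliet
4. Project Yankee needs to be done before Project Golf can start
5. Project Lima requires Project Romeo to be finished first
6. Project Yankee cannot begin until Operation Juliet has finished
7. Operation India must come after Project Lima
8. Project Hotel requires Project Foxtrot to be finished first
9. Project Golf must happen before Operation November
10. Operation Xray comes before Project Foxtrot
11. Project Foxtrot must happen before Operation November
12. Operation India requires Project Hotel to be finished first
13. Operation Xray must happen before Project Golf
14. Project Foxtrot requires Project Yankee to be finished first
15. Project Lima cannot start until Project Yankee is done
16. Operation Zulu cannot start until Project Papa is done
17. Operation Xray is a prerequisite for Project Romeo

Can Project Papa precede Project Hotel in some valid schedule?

The constraints force Project Papa before Project Hotel, so yes — every valid ordering has Project Papa earlier.

Yes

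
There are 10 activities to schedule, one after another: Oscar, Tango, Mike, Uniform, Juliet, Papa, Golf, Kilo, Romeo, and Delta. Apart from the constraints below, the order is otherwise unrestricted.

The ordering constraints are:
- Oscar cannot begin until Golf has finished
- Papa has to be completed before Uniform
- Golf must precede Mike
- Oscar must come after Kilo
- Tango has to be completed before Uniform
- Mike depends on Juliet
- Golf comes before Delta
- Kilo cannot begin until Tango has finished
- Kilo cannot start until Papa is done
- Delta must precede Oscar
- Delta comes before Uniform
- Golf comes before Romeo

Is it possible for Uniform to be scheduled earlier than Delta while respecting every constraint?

No

Following Delta → Uniform, Delta must precede Uniform in every valid ordering.
So no valid ordering can have Uniform before Delta.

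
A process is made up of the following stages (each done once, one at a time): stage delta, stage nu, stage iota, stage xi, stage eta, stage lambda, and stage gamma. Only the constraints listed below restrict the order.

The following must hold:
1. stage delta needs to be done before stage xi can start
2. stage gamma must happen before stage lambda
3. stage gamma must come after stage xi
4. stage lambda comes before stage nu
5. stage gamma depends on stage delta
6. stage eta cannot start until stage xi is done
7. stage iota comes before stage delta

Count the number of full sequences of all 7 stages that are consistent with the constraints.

4

Only stage iota has no prerequisites, so it must go first.
Enumerating by repeatedly choosing an available stage (one whose prerequisites are all placed) gives 4 distinct complete orderings.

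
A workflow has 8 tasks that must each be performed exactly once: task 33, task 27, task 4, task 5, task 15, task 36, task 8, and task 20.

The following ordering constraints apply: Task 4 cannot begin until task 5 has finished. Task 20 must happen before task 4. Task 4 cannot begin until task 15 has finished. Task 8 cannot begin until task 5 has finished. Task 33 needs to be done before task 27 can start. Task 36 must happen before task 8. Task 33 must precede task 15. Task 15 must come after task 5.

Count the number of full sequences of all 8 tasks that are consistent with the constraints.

The tasks with no prerequisites are task 33, task 5, task 36, task 20; any of them can be placed first.
Enumerating by repeatedly choosing an available task (one whose prerequisites are all placed) gives 802 distinct complete orderings.

802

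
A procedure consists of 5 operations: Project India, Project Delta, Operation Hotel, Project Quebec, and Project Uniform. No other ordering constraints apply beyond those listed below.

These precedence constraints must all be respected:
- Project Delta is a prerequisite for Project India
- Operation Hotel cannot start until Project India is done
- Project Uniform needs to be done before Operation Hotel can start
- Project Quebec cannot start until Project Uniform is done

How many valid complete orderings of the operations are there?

9

2 operations have no prerequisites (Project Delta, Project Uniform), so any of them could come first.
Enumerating by repeatedly choosing an available operation (one whose prerequisites are all placed) gives 9 distinct complete orderings.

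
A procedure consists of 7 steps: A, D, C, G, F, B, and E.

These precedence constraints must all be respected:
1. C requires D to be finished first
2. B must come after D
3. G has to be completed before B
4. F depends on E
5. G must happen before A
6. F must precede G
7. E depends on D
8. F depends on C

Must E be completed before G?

Yes

Chaining the stated constraints: E → F → G.
So E must precede G in any valid ordering.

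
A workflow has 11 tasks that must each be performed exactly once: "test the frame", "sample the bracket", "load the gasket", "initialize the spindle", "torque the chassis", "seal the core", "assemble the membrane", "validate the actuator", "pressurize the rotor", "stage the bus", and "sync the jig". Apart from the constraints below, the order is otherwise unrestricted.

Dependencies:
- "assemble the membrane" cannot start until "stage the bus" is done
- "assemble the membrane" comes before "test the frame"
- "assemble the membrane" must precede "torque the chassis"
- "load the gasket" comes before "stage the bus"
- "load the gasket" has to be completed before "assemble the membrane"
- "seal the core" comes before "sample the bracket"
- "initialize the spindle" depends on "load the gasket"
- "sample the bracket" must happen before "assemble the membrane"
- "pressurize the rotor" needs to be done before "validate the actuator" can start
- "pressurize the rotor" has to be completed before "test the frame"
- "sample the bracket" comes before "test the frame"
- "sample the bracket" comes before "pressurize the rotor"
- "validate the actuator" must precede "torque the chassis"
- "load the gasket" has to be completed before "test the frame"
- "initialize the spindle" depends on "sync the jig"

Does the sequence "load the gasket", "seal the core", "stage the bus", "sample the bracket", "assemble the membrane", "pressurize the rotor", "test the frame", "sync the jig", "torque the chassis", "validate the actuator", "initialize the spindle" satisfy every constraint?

The sequence places "torque the chassis" ahead of "validate the actuator".
Since "validate the actuator" is required before "torque the chassis", the ordering is invalid.

No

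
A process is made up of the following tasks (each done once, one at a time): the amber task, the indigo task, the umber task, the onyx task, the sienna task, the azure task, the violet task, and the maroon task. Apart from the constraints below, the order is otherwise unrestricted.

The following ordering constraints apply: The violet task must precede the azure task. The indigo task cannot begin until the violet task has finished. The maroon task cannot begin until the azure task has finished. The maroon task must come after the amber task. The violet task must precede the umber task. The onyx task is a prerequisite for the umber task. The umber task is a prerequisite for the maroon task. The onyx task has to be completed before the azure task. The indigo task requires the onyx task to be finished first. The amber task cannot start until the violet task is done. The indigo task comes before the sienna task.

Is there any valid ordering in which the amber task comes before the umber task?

Nothing in the constraints forces the umber task before the amber task — there is no chain from the umber task to the amber task.
So a valid ordering placing the amber task earlier than the umber task exists.

Yes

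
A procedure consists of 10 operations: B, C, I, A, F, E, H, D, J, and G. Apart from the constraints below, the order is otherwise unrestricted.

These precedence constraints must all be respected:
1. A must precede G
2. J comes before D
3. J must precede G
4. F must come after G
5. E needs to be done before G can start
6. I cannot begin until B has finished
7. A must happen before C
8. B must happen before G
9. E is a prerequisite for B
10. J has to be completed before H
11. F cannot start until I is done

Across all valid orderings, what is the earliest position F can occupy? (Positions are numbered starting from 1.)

Every operation that must precede F has to come before it. Tracing all chains that end at F, those operations are: B, I, A, E, J, G — 6 in total.
With 6 mandatory predecessors, the earliest F can sit is position 6+1 = 7, and placing just those 6 first achieves it.

7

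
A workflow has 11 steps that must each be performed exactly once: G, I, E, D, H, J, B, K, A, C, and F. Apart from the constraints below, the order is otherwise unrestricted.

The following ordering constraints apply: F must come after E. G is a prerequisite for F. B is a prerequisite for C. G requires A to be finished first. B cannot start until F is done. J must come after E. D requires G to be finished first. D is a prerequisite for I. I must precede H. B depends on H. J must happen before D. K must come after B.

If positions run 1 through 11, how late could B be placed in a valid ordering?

Following every chain forward from B, the steps that must come later are K, C — 2 of them.
So at least 2 steps follow B, putting B no later than position 9. That position is achievable by scheduling everything else first.

9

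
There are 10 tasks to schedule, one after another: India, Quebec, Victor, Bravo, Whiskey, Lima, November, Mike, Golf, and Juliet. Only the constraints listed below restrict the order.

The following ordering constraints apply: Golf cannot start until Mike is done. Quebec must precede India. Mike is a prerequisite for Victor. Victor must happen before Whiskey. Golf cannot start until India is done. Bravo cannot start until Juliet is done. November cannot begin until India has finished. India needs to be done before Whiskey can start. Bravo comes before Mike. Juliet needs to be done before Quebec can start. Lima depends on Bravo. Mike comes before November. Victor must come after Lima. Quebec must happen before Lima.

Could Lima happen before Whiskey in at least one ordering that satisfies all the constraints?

Every valid ordering already has Lima before Whiskey (the constraints require it), so in particular at least one does.

Yes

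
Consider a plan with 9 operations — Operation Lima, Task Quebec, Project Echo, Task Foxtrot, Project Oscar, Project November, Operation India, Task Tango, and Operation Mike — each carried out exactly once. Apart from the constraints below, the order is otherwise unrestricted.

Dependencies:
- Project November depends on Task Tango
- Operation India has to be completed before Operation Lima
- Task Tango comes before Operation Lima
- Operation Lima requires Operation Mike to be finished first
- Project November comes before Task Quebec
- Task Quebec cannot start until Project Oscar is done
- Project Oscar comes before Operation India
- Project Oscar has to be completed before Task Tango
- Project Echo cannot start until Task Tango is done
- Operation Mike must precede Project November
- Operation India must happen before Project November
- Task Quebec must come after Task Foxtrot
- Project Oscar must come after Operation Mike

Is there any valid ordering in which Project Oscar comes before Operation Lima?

Yes

Project Oscar is actually forced before Operation Lima by the constraints, so certainly some valid ordering has Project Oscar first.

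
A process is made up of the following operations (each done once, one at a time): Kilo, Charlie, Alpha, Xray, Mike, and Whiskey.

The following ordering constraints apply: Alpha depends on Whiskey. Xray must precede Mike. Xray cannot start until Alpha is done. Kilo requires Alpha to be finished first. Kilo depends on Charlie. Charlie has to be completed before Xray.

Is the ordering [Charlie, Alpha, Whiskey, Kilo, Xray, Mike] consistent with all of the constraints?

Here Whiskey comes after Alpha.
That contradicts the constraint that Whiskey must precede Alpha.

No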